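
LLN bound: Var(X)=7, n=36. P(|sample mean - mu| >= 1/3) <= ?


Var(Xbar) = Var(X)/n = 7/36
Chebyshev: P(|Xbar-mu| >= 1/3) <= Var(Xbar)/(1/3)^2 = (7/36)/(1/9) = 7/4
Bound exceeds 1, so trivial bound: 1

1


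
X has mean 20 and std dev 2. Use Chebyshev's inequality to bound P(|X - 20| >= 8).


k = 8/2 = 4
Chebyshev: P(|X-mu| >= k*sigma) <= 1/k^2 = 1/4^2 = 1/16

1/16


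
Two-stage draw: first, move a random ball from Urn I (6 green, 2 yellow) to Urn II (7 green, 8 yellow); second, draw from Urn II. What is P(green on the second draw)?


P(transfer green) = 6/8 = 3/4; P(transfer yellow) = 1/4
If green transferred: Urn II has 8 green of 16, so P(green|green moved) = 1/2
If yellow transferred: Urn II has 7 green of 16, so P(green|yellow moved) = 7/16
By total probability: P(green) = 3/4*1/2 + 1/4*7/16 = 31/64

31/64


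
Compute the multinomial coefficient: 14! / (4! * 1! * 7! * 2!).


14! = 87178291200
Denominator: 4!=24 * 1!=1 * 7!=5040 * 2!=2
Coefficient = 87178291200 / 241920 = 360360

360360


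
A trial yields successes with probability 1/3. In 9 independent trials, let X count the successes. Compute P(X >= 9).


P(X>=9) = P(X=9)
= 1/19683
= 1/19683

1/19683


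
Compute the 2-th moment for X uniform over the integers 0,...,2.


E[X^2] = (1/3) * sum(x^2 for x=0..2)
= 5/3

5/3


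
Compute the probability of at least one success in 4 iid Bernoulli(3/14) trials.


P(at least one) = 1 - P(none)
P(none) = (1 - 3/14)^4 = (11/14)^4 = 14641/38416
P(at least one) = 1 - 14641/38416 = 23775/38416

23775/38416


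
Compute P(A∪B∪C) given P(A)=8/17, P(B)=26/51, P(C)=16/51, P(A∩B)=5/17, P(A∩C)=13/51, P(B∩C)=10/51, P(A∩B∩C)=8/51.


P(A∪B∪C) = P(A)+P(B)+P(C) - P(AB)-P(AC)-P(BC) + P(ABC)
= 8/17+26/51+16/51 - 5/17-13/51-10/51 + 8/51
= 12/17

12/17


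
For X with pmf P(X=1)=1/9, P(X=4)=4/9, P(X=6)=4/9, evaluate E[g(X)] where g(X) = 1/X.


E[1/X] = sum(g(x)*P(x))
= 1*1/9 + 1/4*4/9 + 1/6*4/9
= 8/27

8/27


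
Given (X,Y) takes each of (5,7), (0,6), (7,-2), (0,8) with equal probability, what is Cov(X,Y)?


E[X]=3, E[Y]=19/4, E[XY]=21/4
Cov(X,Y) = E[XY] - E[X]E[Y] = 21/4 - 3*19/4 = -9

-9


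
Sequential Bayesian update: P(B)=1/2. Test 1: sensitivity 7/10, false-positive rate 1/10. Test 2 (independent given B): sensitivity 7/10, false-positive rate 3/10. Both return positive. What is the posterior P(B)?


After test 1: P(+) = 7/10*1/2 + 1/10*1/2 = 2/5
P(B|+) = (7/20)/(2/5) = 7/8
After test 2 (use post1 as new prior): P(+) = 7/10*7/8 + 3/10*1/8 = 13/20
P(B|+,+) = (49/80)/(13/20) = 49/52

49/52


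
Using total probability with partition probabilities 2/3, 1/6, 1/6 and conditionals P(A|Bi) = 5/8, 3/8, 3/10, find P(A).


P(A) = P(A|B1)P(B1) + P(A|B2)P(B2) + P(A|B3)P(B3)
= 5/8*2/3 + 3/8*1/6 + 3/10*1/6
= 5/12 + 1/16 + 1/20 = 127/240

127/240


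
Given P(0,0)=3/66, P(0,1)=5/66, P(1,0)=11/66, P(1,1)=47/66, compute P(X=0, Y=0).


Read from table: P(X=0, Y=0) = 3/66 = 1/22

1/22


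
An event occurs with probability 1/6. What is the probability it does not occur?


P(A') = 1 - P(A) = 1 - 1/6 = 5/6

5/6


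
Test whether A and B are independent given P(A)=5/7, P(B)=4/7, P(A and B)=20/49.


P(A)*P(B) = 5/7*4/7 = 20/49
P(A∩B) = 20/49, which equals P(A)P(B), so independent

Yes, A and B are independent


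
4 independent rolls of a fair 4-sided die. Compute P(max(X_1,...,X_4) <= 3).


P(max <= 3) = P(all X_i <= 3) = (P(X_1 <= 3))^4
= (3/4)^4 = 81/256

81/256


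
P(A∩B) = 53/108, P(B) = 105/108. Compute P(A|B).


P(A|B) = P(A∩B)/P(B) = (53/108)/(105/108) = 53/105

53/105


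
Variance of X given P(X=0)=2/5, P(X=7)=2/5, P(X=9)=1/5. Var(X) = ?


E[X] = 23/5, E[X^2] = 179/5
Var(X) = E[X^2] - (E[X])^2 = 179/5 - (23/5)^2 = 366/25

366/25


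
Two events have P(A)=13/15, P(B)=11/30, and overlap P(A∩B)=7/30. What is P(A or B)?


P(A∪B) = P(A) + P(B) - P(A∩B)
= 13/15 + 11/30 - 7/30 = 1

1


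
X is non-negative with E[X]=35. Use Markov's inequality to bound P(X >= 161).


Markov: P(X >= a) <= E[X]/a
P(X >= 161) <= 35/161 = 5/23

5/23


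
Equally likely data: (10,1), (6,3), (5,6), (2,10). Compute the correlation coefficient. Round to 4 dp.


Cov(X,Y) = -9.2500, Var(X) = 8.1875, Var(Y) = 11.5000
rho = Cov/(sqrt(VarX)*sqrt(VarY)) = -0.9533

-0.9533


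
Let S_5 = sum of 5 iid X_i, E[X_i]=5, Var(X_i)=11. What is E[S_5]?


E[S_n] = n*E[X_1] = 5*5 = 25

25


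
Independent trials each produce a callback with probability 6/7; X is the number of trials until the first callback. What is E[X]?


For geometric (trials until first success), E[X] = 1/p = 1/(6/7) = 7/6

7/6


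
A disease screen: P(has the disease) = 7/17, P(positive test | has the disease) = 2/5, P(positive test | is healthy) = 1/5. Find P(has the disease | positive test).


P(A) = P(A|B)P(B) + P(A|B')P(B') = 2/5*7/17 + 1/5*10/17 = 24/85
P(B|A) = P(A|B)P(B)/P(A) = (14/85)/(24/85) = 7/12

7/12


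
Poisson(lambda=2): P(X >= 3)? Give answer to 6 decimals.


P(X>=3) = 1 - P(X<=2) = 1 - (e^(-2)*2^0/0! + e^(-2)*2^1/1! + e^(-2)*2^2/2!)
≈ 1 - (0.1353352832 + 0.2706705665 + 0.2706705665)
= 1 - 0.6766764162 = 0.3233235838
≈ 0.323324

0.323324


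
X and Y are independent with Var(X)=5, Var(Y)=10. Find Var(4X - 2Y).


Independence => Cov(X,Y)=0
Var(4X - 2Y) = 4^2*Var(X) + (-2)^2*Var(Y)
= 16*5 + 4*10 = 120

120


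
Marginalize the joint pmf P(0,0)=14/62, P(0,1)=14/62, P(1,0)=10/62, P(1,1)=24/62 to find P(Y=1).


P(Y=1) = P(0,1)+P(1,1) = 14/62 + 24/62 = 38/62 = 19/31

19/31


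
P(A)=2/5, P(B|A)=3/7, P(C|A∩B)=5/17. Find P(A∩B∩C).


P(A∩B∩C) = P(A) * P(B|A) * P(C|A∩B)
= 2/5 * 3/7 * 5/17
= 6/35 * 5/17 = 6/119

6/119


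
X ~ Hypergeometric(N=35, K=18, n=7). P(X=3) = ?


P(X=3) = C(18,3)*C(17,4) / C(35,7)
= 816*2380 / 6724520
= 1942080/6724520 = 2856/9889

2856/9889


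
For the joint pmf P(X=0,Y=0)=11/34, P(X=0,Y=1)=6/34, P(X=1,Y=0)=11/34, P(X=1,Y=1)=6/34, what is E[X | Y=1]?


P(Y=1) = 12/34
E[X|Y=1] = (0*6 + 1*6)/12 = 6/12 = 1/2

1/2


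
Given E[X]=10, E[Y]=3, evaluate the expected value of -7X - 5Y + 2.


E[-7X - 5Y + 2] = -7*E[X] - 5*E[Y] + 2
= (-7)*(10) + (-5)*(3) + (2)
= -70 - 15 + 2 = -83

-83


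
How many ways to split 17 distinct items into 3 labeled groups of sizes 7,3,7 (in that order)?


17! = 355687428096000
Denominator: 7!=5040 * 3!=6 * 7!=5040
Coefficient = 355687428096000 / 152409600 = 2333760

2333760


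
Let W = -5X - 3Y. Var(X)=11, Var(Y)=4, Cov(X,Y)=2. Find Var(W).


Var(-5X - 3Y) = (-5)^2*Var(X) + (-3)^2*Var(Y) + 2*(-5)*(-3)*Cov(X,Y)
= 25*11 + 9*4 + 30*2
= 275 + 36 + 60 = 371

371


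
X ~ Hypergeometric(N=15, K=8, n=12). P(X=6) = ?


P(X=6) = C(8,6)*C(7,6) / C(15,12)
= 28*7 / 455
= 196/455 = 28/65

28/65


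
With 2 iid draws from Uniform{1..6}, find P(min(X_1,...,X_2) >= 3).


P(min >= 3) = P(all X_i >= 3) = (P(X_1 >= 3))^2
= (4/6)^2 = (2/3)^2 = 4/9

4/9


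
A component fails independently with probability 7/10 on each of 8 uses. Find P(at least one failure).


P(at least one) = 1 - P(none)
P(none) = (1 - 7/10)^8 = (3/10)^8 = 6561/100000000
P(at least one) = 1 - 6561/100000000 = 99993439/100000000

99993439/100000000


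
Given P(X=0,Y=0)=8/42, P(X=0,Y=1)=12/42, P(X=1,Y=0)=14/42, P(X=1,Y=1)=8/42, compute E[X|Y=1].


P(Y=1) = 20/42
E[X|Y=1] = (0*12 + 1*8)/20 = 8/20 = 2/5

2/5


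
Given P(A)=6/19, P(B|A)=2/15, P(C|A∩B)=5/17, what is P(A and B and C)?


P(A∩B∩C) = P(A) * P(B|A) * P(C|A∩B)
= 6/19 * 2/15 * 5/17
= 4/95 * 5/17 = 4/323

4/323


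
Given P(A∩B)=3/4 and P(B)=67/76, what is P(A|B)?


P(A|B) = P(A∩B)/P(B) = (57/76)/(67/76) = 57/67

57/67


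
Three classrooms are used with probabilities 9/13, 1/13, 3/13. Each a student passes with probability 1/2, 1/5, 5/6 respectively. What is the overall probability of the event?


P(A) = P(A|B1)P(B1) + P(A|B2)P(B2) + P(A|B3)P(B3)
= 1/2*9/13 + 1/5*1/13 + 5/6*3/13
= 9/26 + 1/65 + 5/26 = 36/65

36/65


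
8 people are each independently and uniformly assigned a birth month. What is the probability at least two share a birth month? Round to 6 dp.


P(all different) = prod((12-i)/12 for i=0..7) = 0.046417
P(at least one match) = 1 - 0.046417 = 0.953583

0.953583


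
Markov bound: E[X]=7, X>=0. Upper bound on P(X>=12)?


Markov: P(X >= a) <= E[X]/a
P(X >= 12) <= 7/12

7/12


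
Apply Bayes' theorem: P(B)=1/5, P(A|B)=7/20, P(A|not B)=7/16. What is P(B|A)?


P(A) = P(A|B)P(B) + P(A|B')P(B') = 7/20*1/5 + 7/16*4/5 = 21/50
P(B|A) = P(A|B)P(B)/P(A) = (7/100)/(21/50) = 1/6

1/6


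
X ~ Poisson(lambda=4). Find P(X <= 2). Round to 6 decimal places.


P(X<=2) = e^(-4)*4^0/0! + e^(-4)*4^1/1! + e^(-4)*4^2/2!
≈ 0.0183156389 + 0.0732625556 + 0.1465251111
= 0.2381033056
≈ 0.238103

0.238103


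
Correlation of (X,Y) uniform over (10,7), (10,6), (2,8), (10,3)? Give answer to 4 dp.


Cov(X,Y) = -4.0000, Var(X) = 12.0000, Var(Y) = 3.5000
rho = Cov/(sqrt(VarX)*sqrt(VarY)) = -0.6172

-0.6172


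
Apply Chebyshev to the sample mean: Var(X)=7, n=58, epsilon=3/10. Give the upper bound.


Var(Xbar) = Var(X)/n = 7/58
Chebyshev: P(|Xbar-mu| >= 3/10) <= Var(Xbar)/(3/10)^2 = (7/58)/(9/100) = 350/261
Bound exceeds 1, so trivial bound: 1

1


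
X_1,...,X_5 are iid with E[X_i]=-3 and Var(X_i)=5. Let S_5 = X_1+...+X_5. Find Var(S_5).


By independence, Var(S_n) = n*Var(X_1) = 5*5 = 25

25


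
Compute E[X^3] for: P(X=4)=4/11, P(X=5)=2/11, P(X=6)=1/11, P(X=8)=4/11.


E[X^3] = sum(x^3 * P(x))
= 64*4/11 + 125*2/11 + 216*1/11 + 512*4/11
= 2770/11

2770/11


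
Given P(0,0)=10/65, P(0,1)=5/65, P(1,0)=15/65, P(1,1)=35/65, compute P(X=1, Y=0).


Read from table: P(X=1, Y=0) = 15/65 = 3/13

3/13


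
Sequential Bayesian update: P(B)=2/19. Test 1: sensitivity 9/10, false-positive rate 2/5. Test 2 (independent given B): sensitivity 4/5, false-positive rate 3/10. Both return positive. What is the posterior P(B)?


After test 1: P(+) = 9/10*2/19 + 2/5*17/19 = 43/95
P(B|+) = (9/95)/(43/95) = 9/43
After test 2 (use post1 as new prior): P(+) = 4/5*9/43 + 3/10*34/43 = 87/215
P(B|+,+) = (36/215)/(87/215) = 12/29

12/29


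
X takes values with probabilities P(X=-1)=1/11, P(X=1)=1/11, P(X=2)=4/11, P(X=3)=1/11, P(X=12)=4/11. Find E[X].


E[X] = sum(x * P(x))
= -1*1/11 + 1*1/11 + 2*4/11 + 3*1/11 + 12*4/11
= 59/11

59/11


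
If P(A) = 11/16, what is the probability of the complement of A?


P(A') = 1 - P(A) = 1 - 11/16 = 5/16

5/16


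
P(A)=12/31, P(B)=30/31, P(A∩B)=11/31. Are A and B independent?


P(A)*P(B) = 12/31*30/31 = 360/961
P(A∩B) = 11/31 != 360/961, so not independent

No, A and B are not independent


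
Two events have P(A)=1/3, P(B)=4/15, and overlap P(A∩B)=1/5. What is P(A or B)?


P(A∪B) = P(A) + P(B) - P(A∩B)
= 1/3 + 4/15 - 1/5 = 2/5

2/5


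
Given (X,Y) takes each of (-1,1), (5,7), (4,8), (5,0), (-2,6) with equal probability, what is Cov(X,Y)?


E[X]=11/5, E[Y]=22/5, E[XY]=54/5
Cov(X,Y) = E[XY] - E[X]E[Y] = 54/5 - 11/5*22/5 = 28/25

28/25


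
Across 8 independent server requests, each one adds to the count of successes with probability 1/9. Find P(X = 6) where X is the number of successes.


P(X=6) = C(8,6) * p^6 * (1-p)^2
= 28 * 1/531441 * 64/81
= 1792/43046721

1792/43046721


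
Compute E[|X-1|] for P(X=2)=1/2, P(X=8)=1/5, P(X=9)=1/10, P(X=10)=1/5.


E[|X-1|] = sum(g(x)*P(x))
= 1*1/2 + 7*1/5 + 8*1/10 + 9*1/5
= 9/2

9/2


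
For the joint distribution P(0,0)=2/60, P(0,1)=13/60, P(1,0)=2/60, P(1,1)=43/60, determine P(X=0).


P(X=0) = P(0,0)+P(0,1) = 2/60 + 13/60 = 15/60 = 1/4

1/4


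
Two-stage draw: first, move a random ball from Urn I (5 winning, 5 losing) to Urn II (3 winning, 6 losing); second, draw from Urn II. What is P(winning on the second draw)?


P(transfer winning) = 5/10 = 1/2; P(transfer losing) = 1/2
If winning transferred: Urn II has 4 winning of 10, so P(winning|winning moved) = 2/5
If losing transferred: Urn II has 3 winning of 10, so P(winning|losing moved) = 3/10
By total probability: P(winning) = 1/2*2/5 + 1/2*3/10 = 7/20

7/20


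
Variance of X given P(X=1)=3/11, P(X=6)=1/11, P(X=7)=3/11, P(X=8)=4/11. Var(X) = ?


E[X] = 62/11, E[X^2] = 442/11
Var(X) = E[X^2] - (E[X])^2 = 442/11 - (62/11)^2 = 1018/121

1018/121


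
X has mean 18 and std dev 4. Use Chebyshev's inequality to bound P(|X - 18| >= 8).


k = 8/4 = 2
Chebyshev: P(|X-mu| >= k*sigma) <= 1/k^2 = 1/2^2 = 1/4

1/4


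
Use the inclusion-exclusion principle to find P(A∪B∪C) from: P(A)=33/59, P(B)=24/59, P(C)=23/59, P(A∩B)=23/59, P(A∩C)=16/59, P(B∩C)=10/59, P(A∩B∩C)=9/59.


P(A∪B∪C) = P(A)+P(B)+P(C) - P(AB)-P(AC)-P(BC) + P(ABC)
= 33/59+24/59+23/59 - 23/59-16/59-10/59 + 9/59
= 40/59

40/59


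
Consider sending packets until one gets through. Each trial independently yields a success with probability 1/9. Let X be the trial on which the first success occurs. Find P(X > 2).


P(X > 2) = P(first 2 trials all fail) = (1-p)^2 = (8/9)^2 = 64/81

64/81


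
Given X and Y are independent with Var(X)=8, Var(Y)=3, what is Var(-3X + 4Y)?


Independence => Cov(X,Y)=0
Var(-3X + 4Y) = (-3)^2*Var(X) + 4^2*Var(Y)
= 9*8 + 16*3 = 120

120


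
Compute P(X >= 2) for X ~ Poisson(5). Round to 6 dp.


P(X>=2) = 1 - P(X<=1) = 1 - (e^(-5)*5^0/0! + e^(-5)*5^1/1!)
≈ 1 - (0.0067379470 + 0.0336897350)
= 1 - 0.0404276820 = 0.9595723180
≈ 0.959572

0.959572


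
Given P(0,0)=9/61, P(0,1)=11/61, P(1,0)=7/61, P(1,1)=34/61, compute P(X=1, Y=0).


Read from table: P(X=1, Y=0) = 7/61

7/61


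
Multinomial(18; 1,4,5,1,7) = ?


18! = 6402373705728000
Denominator: 1!=1 * 4!=24 * 5!=120 * 1!=1 * 7!=5040
Coefficient = 6402373705728000 / 14515200 = 441080640

441080640


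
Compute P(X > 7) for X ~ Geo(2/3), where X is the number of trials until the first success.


P(X > 7) = P(first 7 trials all fail) = (1-p)^7 = (1/3)^7 = 1/2187

1/2187


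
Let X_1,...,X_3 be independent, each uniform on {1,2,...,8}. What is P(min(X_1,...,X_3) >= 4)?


P(min >= 4) = P(all X_i >= 4) = (P(X_1 >= 4))^3
= (5/8)^3 = 125/512

125/512


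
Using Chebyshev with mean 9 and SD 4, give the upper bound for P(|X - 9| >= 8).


k = 8/4 = 2
Chebyshev: P(|X-mu| >= k*sigma) <= 1/k^2 = 1/2^2 = 1/4

1/4


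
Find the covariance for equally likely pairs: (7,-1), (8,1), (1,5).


E[X]=16/3, E[Y]=5/3, E[XY]=2
Cov(X,Y) = E[XY] - E[X]E[Y] = 2 - 16/3*5/3 = -62/9

-62/9


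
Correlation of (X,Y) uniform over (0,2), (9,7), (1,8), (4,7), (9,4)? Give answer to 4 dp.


Cov(X,Y) = 1.2400, Var(X) = 14.6400, Var(Y) = 5.0400
rho = Cov/(sqrt(VarX)*sqrt(VarY)) = 0.1444

0.1444


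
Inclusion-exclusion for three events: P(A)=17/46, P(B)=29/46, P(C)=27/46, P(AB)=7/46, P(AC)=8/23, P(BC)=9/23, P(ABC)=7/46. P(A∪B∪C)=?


P(A∪B∪C) = P(A)+P(B)+P(C) - P(AB)-P(AC)-P(BC) + P(ABC)
= 17/46+29/46+27/46 - 7/46-8/23-9/23 + 7/46
= 39/46

39/46


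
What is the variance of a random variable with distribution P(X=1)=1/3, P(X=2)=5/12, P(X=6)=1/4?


E[X] = 8/3, E[X^2] = 11
Var(X) = E[X^2] - (E[X])^2 = 11 - (8/3)^2 = 35/9

35/9


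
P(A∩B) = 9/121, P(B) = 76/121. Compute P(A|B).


P(A|B) = P(A∩B)/P(B) = (9/121)/(76/121) = 9/76

9/76


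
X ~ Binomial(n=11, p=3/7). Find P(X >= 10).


P(X>=10) = P(X=10) + P(X=11)
= 2598156/1977326743 + 177147/1977326743
= 2775303/1977326743

2775303/1977326743


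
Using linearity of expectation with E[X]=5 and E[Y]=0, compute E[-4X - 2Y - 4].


E[-4X - 2Y - 4] = -4*E[X] - 2*E[Y] - 4
= (-4)*(5) + (-2)*(0) + (-4)
= -20 + 0 - 4 = -24

-24


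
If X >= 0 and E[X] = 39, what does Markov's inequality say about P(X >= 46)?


Markov: P(X >= a) <= E[X]/a
P(X >= 46) <= 39/46

39/46


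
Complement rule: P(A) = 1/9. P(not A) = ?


P(A') = 1 - P(A) = 1 - 1/9 = 8/9

8/9


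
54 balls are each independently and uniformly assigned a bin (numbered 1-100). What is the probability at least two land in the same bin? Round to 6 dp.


P(all different) = prod((100-i)/100 for i=0..53) = 0.000000
P(at least one match) = 1 - 0.000000 = 1.000000

1.000000


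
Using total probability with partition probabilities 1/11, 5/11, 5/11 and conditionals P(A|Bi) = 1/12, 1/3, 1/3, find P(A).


P(A) = P(A|B1)P(B1) + P(A|B2)P(B2) + P(A|B3)P(B3)
= 1/12*1/11 + 1/3*5/11 + 1/3*5/11
= 1/132 + 5/33 + 5/33 = 41/132

41/132


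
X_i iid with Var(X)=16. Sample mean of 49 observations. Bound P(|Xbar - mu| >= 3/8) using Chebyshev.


Var(Xbar) = Var(X)/n = 16/49
Chebyshev: P(|Xbar-mu| >= 3/8) <= Var(Xbar)/(3/8)^2 = (16/49)/(9/64) = 1024/441
Bound exceeds 1, so trivial bound: 1

1


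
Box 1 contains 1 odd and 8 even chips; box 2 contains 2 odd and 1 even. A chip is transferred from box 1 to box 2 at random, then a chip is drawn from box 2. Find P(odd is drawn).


P(transfer odd) = 1/9; P(transfer even) = 8/9
If odd transferred: Urn II has 3 odd of 4, so P(odd|odd moved) = 3/4
If even transferred: Urn II has 2 odd of 4, so P(odd|even moved) = 1/2
By total probability: P(odd) = 1/9*3/4 + 8/9*1/2 = 19/36

19/36


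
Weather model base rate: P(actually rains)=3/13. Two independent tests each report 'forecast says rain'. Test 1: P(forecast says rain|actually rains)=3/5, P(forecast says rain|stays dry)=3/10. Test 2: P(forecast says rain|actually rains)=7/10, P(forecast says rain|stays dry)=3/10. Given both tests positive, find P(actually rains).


After test 1: P(+) = 3/5*3/13 + 3/10*10/13 = 24/65
P(B|+) = (9/65)/(24/65) = 3/8
After test 2 (use post1 as new prior): P(+) = 7/10*3/8 + 3/10*5/8 = 9/20
P(B|+,+) = (21/80)/(9/20) = 7/12

7/12


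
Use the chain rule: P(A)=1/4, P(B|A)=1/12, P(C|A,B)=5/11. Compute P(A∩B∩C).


P(A∩B∩C) = P(A) * P(B|A) * P(C|A∩B)
= 1/4 * 1/12 * 5/11
= 1/48 * 5/11 = 5/528

5/528


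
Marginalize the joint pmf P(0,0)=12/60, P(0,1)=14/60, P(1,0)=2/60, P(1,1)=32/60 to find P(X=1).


P(X=1) = P(1,0)+P(1,1) = 2/60 + 32/60 = 34/60 = 17/30

17/30


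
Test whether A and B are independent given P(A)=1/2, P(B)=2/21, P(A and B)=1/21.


P(A)*P(B) = 1/2*2/21 = 1/21
P(A∩B) = 1/21, which equals P(A)P(B), so independent

Yes, A and B are independent


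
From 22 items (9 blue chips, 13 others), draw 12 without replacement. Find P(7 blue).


P(X=7) = C(9,7)*C(13,5) / C(22,12)
= 36*1287 / 646646
= 46332/646646 = 162/2261

162/2261


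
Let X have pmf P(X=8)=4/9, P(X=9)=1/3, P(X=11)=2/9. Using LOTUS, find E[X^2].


E[X^2] = sum(g(x)*P(x))
= 64*4/9 + 81*1/3 + 121*2/9
= 247/3

247/3


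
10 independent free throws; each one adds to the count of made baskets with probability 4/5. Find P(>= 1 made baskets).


P(at least one) = 1 - P(none)
P(none) = (1 - 4/5)^10 = (1/5)^10 = 1/9765625
P(at least one) = 1 - 1/9765625 = 9765624/9765625

9765624/9765625


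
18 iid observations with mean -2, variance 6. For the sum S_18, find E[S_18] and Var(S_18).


E[S_n] = n*mu = 18*-2 = -36
Var(S_n) = n*sigma^2 = 18*6 = 108

E[S_18]=-36, Var(S_18)=108


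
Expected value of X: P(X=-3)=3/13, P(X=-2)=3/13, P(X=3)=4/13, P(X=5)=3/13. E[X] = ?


E[X] = sum(x * P(x))
= -3*3/13 - 2*3/13 + 3*4/13 + 5*3/13
= 12/13

12/13


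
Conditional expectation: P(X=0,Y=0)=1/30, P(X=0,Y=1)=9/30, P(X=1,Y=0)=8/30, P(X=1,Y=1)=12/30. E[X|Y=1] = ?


P(Y=1) = 21/30
E[X|Y=1] = (0*9 + 1*12)/21 = 12/21 = 4/7

4/7


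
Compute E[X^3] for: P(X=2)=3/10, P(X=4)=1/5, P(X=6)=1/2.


E[X^3] = sum(x^3 * P(x))
= 8*3/10 + 64*1/5 + 216*1/2
= 616/5

616/5


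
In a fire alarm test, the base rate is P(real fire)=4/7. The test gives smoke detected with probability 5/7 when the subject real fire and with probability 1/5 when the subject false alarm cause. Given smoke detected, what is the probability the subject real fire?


P(A) = P(A|B)P(B) + P(A|B')P(B') = 5/7*4/7 + 1/5*3/7 = 121/245
P(B|A) = P(A|B)P(B)/P(A) = (20/49)/(121/245) = 100/121

100/121


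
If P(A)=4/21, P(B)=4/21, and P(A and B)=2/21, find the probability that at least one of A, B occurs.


P(A∪B) = P(A) + P(B) - P(A∩B)
= 4/21 + 4/21 - 2/21 = 2/7

2/7


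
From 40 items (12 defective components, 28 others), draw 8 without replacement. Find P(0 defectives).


P(X=0) = C(12,0)*C(28,8) / C(40,8)
= 1*3108105 / 76904685
= 3108105/76904685 = 483/11951

483/11951


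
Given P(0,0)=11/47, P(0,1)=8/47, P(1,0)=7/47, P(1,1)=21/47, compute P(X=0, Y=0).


Read from table: P(X=0, Y=0) = 11/47

11/47


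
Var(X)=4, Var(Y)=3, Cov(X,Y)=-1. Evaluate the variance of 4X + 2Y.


Var(4X + 2Y) = 4^2*Var(X) + 2^2*Var(Y) + 2*4*2*Cov(X,Y)
= 16*4 + 4*3 + 16*(-1)
= 64 + 12 - 16 = 60

60


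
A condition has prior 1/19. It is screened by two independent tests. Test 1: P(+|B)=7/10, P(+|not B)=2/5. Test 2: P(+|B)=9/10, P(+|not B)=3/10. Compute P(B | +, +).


After test 1: P(+) = 7/10*1/19 + 2/5*18/19 = 79/190
P(B|+) = (7/190)/(79/190) = 7/79
After test 2 (use post1 as new prior): P(+) = 9/10*7/79 + 3/10*72/79 = 279/790
P(B|+,+) = (63/790)/(279/790) = 7/31

7/31


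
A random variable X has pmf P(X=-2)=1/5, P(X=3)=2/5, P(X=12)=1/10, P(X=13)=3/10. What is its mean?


E[X] = sum(x * P(x))
= -2*1/5 + 3*2/5 + 12*1/10 + 13*3/10
= 59/10

59/10


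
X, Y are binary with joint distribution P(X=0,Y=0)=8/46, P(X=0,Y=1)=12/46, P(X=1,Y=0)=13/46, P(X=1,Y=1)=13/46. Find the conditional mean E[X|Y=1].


P(Y=1) = 25/46
E[X|Y=1] = (0*12 + 1*13)/25 = 13/25

13/25


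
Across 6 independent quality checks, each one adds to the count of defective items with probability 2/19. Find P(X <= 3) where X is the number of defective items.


P(X<=3) = P(X=0) + P(X=1) + P(X=2) + P(X=3)
= 24137569/47045881 + 17038284/47045881 + 5011260/47045881 + 786080/47045881
= 46973193/47045881

46973193/47045881


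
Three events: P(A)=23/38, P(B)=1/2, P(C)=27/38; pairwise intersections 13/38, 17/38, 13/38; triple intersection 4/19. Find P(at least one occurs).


P(A∪B∪C) = P(A)+P(B)+P(C) - P(AB)-P(AC)-P(BC) + P(ABC)
= 23/38+1/2+27/38 - 13/38-17/38-13/38 + 4/19
= 17/19

17/19


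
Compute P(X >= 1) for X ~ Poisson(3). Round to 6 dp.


P(X>=1) = 1 - P(X<=0) = 1 - (e^(-3)*3^0/0!)
≈ 1 - 0.0497870684 = 0.9502129316
≈ 0.950213

0.950213


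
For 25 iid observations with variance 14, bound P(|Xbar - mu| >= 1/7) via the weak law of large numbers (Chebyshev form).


Var(Xbar) = Var(X)/n = 14/25
Chebyshev: P(|Xbar-mu| >= 1/7) <= Var(Xbar)/(1/7)^2 = (14/25)/(1/49) = 686/25
Bound exceeds 1, so trivial bound: 1

1


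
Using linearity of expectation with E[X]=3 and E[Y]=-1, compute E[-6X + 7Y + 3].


E[-6X + 7Y + 3] = -6*E[X] + 7*E[Y] + 3
= (-6)*(3) + (7)*(-1) + (3)
= -18 - 7 + 3 = -22

-22


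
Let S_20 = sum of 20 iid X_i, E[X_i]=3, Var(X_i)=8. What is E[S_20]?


E[S_n] = n*E[X_1] = 20*3 = 60

60


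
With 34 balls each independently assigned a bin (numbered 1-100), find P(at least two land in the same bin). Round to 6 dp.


P(all different) = prod((100-i)/100 for i=0..33) = 0.001714
P(at least one match) = 1 - 0.001714 = 0.998286

0.998286


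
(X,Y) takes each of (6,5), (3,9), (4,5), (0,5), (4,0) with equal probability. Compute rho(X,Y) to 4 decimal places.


Cov(X,Y) = -0.9200, Var(X) = 3.8400, Var(Y) = 8.1600
rho = Cov/(sqrt(VarX)*sqrt(VarY)) = -0.1644

-0.1644


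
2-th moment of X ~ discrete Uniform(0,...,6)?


E[X^2] = (1/7) * sum(x^2 for x=0..6)
= 91/7 = 13

13


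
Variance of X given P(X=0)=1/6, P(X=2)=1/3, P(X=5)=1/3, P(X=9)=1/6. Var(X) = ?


E[X] = 23/6, E[X^2] = 139/6
Var(X) = E[X^2] - (E[X])^2 = 139/6 - (23/6)^2 = 305/36

305/36


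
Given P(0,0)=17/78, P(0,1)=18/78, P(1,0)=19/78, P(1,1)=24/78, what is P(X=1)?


P(X=1) = P(1,0)+P(1,1) = 19/78 + 24/78 = 43/78

43/78


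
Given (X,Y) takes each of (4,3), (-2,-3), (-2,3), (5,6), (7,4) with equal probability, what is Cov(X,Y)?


E[X]=12/5, E[Y]=13/5, E[XY]=14
Cov(X,Y) = E[XY] - E[X]E[Y] = 14 - 12/5*13/5 = 194/25

194/25


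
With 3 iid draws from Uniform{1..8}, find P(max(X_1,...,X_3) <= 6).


P(max <= 6) = P(all X_i <= 6) = (P(X_1 <= 6))^3
= (6/8)^3 = (3/4)^3 = 27/64

27/64


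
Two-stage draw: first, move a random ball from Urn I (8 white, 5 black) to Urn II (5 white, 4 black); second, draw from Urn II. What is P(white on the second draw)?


P(transfer white) = 8/13; P(transfer black) = 5/13
If white transferred: Urn II has 6 white of 10, so P(white|white moved) = 3/5
If black transferred: Urn II has 5 white of 10, so P(white|black moved) = 1/2
By total probability: P(white) = 8/13*3/5 + 5/13*1/2 = 73/130

73/130


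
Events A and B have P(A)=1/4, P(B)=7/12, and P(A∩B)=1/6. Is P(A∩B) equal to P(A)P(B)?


P(A)*P(B) = 1/4*7/12 = 7/48
P(A∩B) = 1/6 != 7/48, so not independent

No, A and B are not independent


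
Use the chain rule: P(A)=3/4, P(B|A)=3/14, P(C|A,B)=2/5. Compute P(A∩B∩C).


P(A∩B∩C) = P(A) * P(B|A) * P(C|A∩B)
= 3/4 * 3/14 * 2/5
= 9/56 * 2/5 = 9/140

9/140


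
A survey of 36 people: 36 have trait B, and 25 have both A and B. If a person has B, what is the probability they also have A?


P(A|B) = P(A∩B)/P(B) = (25/36)/(36/36) = 25/36

25/36


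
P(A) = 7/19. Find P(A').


P(A') = 1 - P(A) = 1 - 7/19 = 12/19

12/19


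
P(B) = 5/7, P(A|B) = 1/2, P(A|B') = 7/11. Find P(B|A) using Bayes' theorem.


P(A) = P(A|B)P(B) + P(A|B')P(B') = 1/2*5/7 + 7/11*2/7 = 83/154
P(B|A) = P(A|B)P(B)/P(A) = (5/14)/(83/154) = 55/83

55/83


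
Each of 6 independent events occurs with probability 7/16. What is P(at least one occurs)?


P(at least one) = 1 - P(none)
P(none) = (1 - 7/16)^6 = (9/16)^6 = 531441/16777216
P(at least one) = 1 - 531441/16777216 = 16245775/16777216

16245775/16777216


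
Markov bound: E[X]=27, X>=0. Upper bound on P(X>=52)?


Markov: P(X >= a) <= E[X]/a
P(X >= 52) <= 27/52

27/52


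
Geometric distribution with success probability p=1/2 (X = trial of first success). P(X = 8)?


P(X=8) = (1-p)^7 * p = (1/2)^7 * 1/2
= 1/128 * 1/2 = 1/256

1/256


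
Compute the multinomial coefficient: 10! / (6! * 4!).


10! = 3628800
Denominator: 6!=720 * 4!=24
Coefficient = 3628800 / 17280 = 210

210


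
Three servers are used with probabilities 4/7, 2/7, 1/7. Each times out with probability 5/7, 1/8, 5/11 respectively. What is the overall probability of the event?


P(A) = P(A|B1)P(B1) + P(A|B2)P(B2) + P(A|B3)P(B3)
= 5/7*4/7 + 1/8*2/7 + 5/11*1/7
= 20/49 + 1/28 + 5/77 = 1097/2156

1097/2156


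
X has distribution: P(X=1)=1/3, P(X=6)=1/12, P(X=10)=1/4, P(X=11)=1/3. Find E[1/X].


E[1/X] = sum(g(x)*P(x))
= 1*1/3 + 1/6*1/12 + 1/10*1/4 + 1/11*1/3
= 797/1980

797/1980


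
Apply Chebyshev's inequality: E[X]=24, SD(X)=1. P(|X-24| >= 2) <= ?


k = 2/1 = 2
Chebyshev: P(|X-mu| >= k*sigma) <= 1/k^2 = 1/2^2 = 1/4

1/4


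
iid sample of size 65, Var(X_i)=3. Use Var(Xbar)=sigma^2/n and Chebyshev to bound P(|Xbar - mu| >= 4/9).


Var(Xbar) = Var(X)/n = 3/65
Chebyshev: P(|Xbar-mu| >= 4/9) <= Var(Xbar)/(4/9)^2 = (3/65)/(16/81) = 243/1040

243/1040


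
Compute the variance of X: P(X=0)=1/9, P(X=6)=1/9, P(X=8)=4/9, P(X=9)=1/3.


E[X] = 65/9, E[X^2] = 535/9
Var(X) = E[X^2] - (E[X])^2 = 535/9 - (65/9)^2 = 590/81

590/81


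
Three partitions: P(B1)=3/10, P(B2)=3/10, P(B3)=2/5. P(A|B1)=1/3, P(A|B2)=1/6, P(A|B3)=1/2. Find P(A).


P(A) = P(A|B1)P(B1) + P(A|B2)P(B2) + P(A|B3)P(B3)
= 1/3*3/10 + 1/6*3/10 + 1/2*2/5
= 1/10 + 1/20 + 1/5 = 7/20

7/20


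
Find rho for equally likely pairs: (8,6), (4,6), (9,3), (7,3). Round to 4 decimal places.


Cov(X,Y) = -1.5000, Var(X) = 3.5000, Var(Y) = 2.2500
rho = Cov/(sqrt(VarX)*sqrt(VarY)) = -0.5345

-0.5345


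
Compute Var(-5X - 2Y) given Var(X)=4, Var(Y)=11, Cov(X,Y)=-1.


Var(-5X - 2Y) = (-5)^2*Var(X) + (-2)^2*Var(Y) + 2*(-5)*(-2)*Cov(X,Y)
= 25*4 + 4*11 + 20*(-1)
= 100 + 44 - 20 = 124

124


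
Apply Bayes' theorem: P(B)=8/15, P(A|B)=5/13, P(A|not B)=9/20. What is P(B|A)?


P(A) = P(A|B)P(B) + P(A|B')P(B') = 5/13*8/15 + 9/20*7/15 = 1619/3900
P(B|A) = P(A|B)P(B)/P(A) = (8/39)/(1619/3900) = 800/1619

800/1619


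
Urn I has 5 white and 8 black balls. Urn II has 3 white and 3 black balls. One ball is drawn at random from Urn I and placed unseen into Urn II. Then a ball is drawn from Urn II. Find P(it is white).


P(transfer white) = 5/13; P(transfer black) = 8/13
If white transferred: Urn II has 4 white of 7, so P(white|white moved) = 4/7
If black transferred: Urn II has 3 white of 7, so P(white|black moved) = 3/7
By total probability: P(white) = 5/13*4/7 + 8/13*3/7 = 44/91

44/91


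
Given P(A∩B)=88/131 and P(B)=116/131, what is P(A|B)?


P(A|B) = P(A∩B)/P(B) = (88/131)/(116/131) = 88/116 = 22/29

22/29


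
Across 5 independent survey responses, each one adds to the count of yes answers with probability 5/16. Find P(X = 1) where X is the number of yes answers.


P(X=1) = C(5,1) * p^1 * (1-p)^4
= 5 * 5/16 * 14641/65536
= 366025/1048576

366025/1048576


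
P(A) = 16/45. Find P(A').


P(A') = 1 - P(A) = 1 - 16/45 = 29/45

29/45


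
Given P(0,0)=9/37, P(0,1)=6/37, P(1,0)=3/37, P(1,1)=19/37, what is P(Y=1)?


P(Y=1) = P(0,1)+P(1,1) = 6/37 + 19/37 = 25/37

25/37


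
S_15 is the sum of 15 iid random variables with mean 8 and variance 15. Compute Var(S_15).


By independence, Var(S_n) = n*Var(X_1) = 15*15 = 225

225


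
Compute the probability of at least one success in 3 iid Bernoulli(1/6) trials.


P(at least one) = 1 - P(none)
P(none) = (1 - 1/6)^3 = (5/6)^3 = 125/216
P(at least one) = 1 - 125/216 = 91/216

91/216


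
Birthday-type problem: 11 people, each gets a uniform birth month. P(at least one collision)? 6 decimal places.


P(all different) = prod((12-i)/12 for i=0..10) = 0.000645
P(at least one match) = 1 - 0.000645 = 0.999355

0.999355


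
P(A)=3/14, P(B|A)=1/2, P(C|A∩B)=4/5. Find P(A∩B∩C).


P(A∩B∩C) = P(A) * P(B|A) * P(C|A∩B)
= 3/14 * 1/2 * 4/5
= 3/28 * 4/5 = 3/35

3/35


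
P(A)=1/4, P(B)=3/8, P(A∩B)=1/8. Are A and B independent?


P(A)*P(B) = 1/4*3/8 = 3/32
P(A∩B) = 1/8 != 3/32, so not independent

No, A and B are not independent


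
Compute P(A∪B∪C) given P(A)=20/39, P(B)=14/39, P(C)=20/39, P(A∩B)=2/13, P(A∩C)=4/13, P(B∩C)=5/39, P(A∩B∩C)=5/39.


P(A∪B∪C) = P(A)+P(B)+P(C) - P(AB)-P(AC)-P(BC) + P(ABC)
= 20/39+14/39+20/39 - 2/13-4/13-5/39 + 5/39
= 12/13

12/13


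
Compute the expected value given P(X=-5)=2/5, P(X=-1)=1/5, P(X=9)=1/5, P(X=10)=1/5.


E[X] = sum(x * P(x))
= -5*2/5 - 1*1/5 + 9*1/5 + 10*1/5
= 8/5

8/5


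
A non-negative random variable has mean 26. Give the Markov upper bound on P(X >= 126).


Markov: P(X >= a) <= E[X]/a
P(X >= 126) <= 26/126 = 13/63

13/63


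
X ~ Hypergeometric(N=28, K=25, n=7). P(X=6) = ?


P(X=6) = C(25,6)*C(3,1) / C(28,7)
= 177100*3 / 1184040
= 531300/1184040 = 35/78

35/78


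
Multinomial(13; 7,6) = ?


13! = 6227020800
Denominator: 7!=5040 * 6!=720
Coefficient = 6227020800 / 3628800 = 1716

1716


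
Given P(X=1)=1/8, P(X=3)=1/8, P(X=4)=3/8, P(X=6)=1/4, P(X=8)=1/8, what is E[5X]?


E[5X] = sum(g(x)*P(x))
= 5*1/8 + 15*1/8 + 20*3/8 + 30*1/4 + 40*1/8
= 45/2

45/2


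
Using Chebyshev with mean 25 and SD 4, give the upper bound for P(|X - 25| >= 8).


k = 8/4 = 2
Chebyshev: P(|X-mu| >= k*sigma) <= 1/k^2 = 1/2^2 = 1/4

1/4


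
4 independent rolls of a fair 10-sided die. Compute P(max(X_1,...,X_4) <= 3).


P(max <= 3) = P(all X_i <= 3) = (P(X_1 <= 3))^4
= (3/10)^4 = 81/10000

81/10000


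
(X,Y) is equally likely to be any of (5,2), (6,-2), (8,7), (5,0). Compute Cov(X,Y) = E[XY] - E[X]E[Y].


E[X]=6, E[Y]=7/4, E[XY]=27/2
Cov(X,Y) = E[XY] - E[X]E[Y] = 27/2 - 6*7/4 = 3

3


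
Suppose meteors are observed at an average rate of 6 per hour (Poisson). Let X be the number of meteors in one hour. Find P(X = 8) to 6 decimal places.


P(X=8) = e^(-6) * 6^8 / 8!
≈ 0.002478752177 * 1679616 / 40320
≈ 0.103258

0.103258


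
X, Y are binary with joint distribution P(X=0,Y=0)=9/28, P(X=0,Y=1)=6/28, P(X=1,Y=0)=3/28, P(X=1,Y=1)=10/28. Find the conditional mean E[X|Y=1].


P(Y=1) = 16/28
E[X|Y=1] = (0*6 + 1*10)/16 = 10/16 = 5/8

5/8


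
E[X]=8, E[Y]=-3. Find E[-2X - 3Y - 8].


E[-2X - 3Y - 8] = -2*E[X] - 3*E[Y] - 8
= (-2)*(8) + (-3)*(-3) + (-8)
= -16 + 9 - 8 = -15

-15


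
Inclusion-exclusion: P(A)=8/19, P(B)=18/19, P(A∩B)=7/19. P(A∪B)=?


P(A∪B) = P(A) + P(B) - P(A∩B)
= 8/19 + 18/19 - 7/19 = 1

1


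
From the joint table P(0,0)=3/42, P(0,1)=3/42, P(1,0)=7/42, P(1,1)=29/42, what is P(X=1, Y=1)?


Read from table: P(X=1, Y=1) = 29/42

29/42


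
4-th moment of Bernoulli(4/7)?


For Bernoulli: X in {0,1}
E[X^4] = 0^4*(1-4/7) + 1^4*4/7 = 4/7

4/7


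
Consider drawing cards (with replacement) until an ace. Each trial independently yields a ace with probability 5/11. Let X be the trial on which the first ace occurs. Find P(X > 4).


P(X > 4) = P(first 4 trials all fail) = (1-p)^4 = (6/11)^4 = 1296/14641

1296/14641


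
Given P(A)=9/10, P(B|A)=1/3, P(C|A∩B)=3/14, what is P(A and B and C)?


P(A∩B∩C) = P(A) * P(B|A) * P(C|A∩B)
= 9/10 * 1/3 * 3/14
= 3/10 * 3/14 = 9/140

9/140


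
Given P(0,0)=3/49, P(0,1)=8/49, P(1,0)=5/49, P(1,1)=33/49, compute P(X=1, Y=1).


Read from table: P(X=1, Y=1) = 33/49

33/49


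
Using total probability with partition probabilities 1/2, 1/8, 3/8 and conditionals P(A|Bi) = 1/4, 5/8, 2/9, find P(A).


P(A) = P(A|B1)P(B1) + P(A|B2)P(B2) + P(A|B3)P(B3)
= 1/4*1/2 + 5/8*1/8 + 2/9*3/8
= 1/8 + 5/64 + 1/12 = 55/192

55/192


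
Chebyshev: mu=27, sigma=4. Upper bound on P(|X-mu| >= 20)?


k = 20/4 = 5
Chebyshev: P(|X-mu| >= k*sigma) <= 1/k^2 = 1/5^2 = 1/25

1/25


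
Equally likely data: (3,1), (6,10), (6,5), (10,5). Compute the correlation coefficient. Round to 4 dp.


Cov(X,Y) = 2.9375, Var(X) = 6.1875, Var(Y) = 10.1875
rho = Cov/(sqrt(VarX)*sqrt(VarY)) = 0.3700

0.3700


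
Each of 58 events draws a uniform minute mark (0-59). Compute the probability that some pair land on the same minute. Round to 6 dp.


P(all different) = prod((60-i)/60 for i=0..57) = 0.000000
P(at least one match) = 1 - 0.000000 = 1.000000

1.000000


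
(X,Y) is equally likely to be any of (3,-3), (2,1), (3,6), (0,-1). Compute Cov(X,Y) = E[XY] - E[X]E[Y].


E[X]=2, E[Y]=3/4, E[XY]=11/4
Cov(X,Y) = E[XY] - E[X]E[Y] = 11/4 - 2*3/4 = 5/4

5/4


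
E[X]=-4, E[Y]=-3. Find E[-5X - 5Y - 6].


E[-5X - 5Y - 6] = -5*E[X] - 5*E[Y] - 6
= (-5)*(-4) + (-5)*(-3) + (-6)
= 20 + 15 - 6 = 29

29


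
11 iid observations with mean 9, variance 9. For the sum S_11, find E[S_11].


E[S_n] = n*E[X_1] = 11*9 = 99

99


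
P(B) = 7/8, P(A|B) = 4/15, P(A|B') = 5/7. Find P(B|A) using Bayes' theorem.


P(A) = P(A|B)P(B) + P(A|B')P(B') = 4/15*7/8 + 5/7*1/8 = 271/840
P(B|A) = P(A|B)P(B)/P(A) = (7/30)/(271/840) = 196/271

196/271


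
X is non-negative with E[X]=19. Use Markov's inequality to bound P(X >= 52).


Markov: P(X >= a) <= E[X]/a
P(X >= 52) <= 19/52

19/52


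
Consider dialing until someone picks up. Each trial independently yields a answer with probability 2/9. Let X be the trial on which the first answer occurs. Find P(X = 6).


P(X=6) = (1-p)^5 * p = (7/9)^5 * 2/9
= 16807/59049 * 2/9 = 33614/531441

33614/531441


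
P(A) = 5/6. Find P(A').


P(A') = 1 - P(A) = 1 - 5/6 = 1/6

1/6


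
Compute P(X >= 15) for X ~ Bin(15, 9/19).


P(X>=15) = P(X=15)
= 205891132094649/15181127029874798299
= 205891132094649/15181127029874798299

205891132094649/15181127029874798299


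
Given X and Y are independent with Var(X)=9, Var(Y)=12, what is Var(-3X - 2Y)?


Independence => Cov(X,Y)=0
Var(-3X - 2Y) = (-3)^2*Var(X) + (-2)^2*Var(Y)
= 9*9 + 4*12 = 129

129


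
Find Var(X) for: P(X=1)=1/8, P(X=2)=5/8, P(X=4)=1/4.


E[X] = 19/8, E[X^2] = 53/8
Var(X) = E[X^2] - (E[X])^2 = 53/8 - (19/8)^2 = 63/64

63/64


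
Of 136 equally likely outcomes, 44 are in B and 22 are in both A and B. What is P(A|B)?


P(A|B) = P(A∩B)/P(B) = (22/136)/(44/136) = 22/44 = 1/2

1/2


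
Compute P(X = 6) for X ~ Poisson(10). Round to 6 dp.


P(X=6) = e^(-10) * 10^6 / 6!
≈ 0.00004539992976 * 1000000 / 720
≈ 0.063055

0.063055


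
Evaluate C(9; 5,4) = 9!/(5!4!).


9! = 362880
Denominator: 5!=120 * 4!=24
Coefficient = 362880 / 2880 = 126

126


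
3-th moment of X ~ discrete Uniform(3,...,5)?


E[X^3] = (1/3) * sum(x^3 for x=3..5)
= 216/3 = 72

72


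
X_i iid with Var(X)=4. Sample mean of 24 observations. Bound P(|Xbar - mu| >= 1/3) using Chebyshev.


Var(Xbar) = Var(X)/n = 4/24
Chebyshev: P(|Xbar-mu| >= 1/3) <= Var(Xbar)/(1/3)^2 = (1/6)/(1/9) = 3/2
Bound exceeds 1, so trivial bound: 1

1


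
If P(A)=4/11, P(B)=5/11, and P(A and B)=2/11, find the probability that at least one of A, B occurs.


P(A∪B) = P(A) + P(B) - P(A∩B)
= 4/11 + 5/11 - 2/11 = 7/11

7/11


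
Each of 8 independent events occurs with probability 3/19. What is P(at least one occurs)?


P(at least one) = 1 - P(none)
P(none) = (1 - 3/19)^8 = (16/19)^8 = 4294967296/16983563041
P(at least one) = 1 - 4294967296/16983563041 = 12688595745/16983563041

12688595745/16983563041


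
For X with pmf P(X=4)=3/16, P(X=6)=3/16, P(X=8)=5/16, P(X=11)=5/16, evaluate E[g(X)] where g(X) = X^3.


E[X^3] = sum(g(x)*P(x))
= 64*3/16 + 216*3/16 + 512*5/16 + 1331*5/16
= 10055/16

10055/16


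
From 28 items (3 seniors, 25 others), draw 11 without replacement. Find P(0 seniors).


P(X=0) = C(3,0)*C(25,11) / C(28,11)
= 1*4457400 / 21474180
= 4457400/21474180 = 170/819

170/819


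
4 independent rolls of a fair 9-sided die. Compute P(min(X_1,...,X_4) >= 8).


P(min >= 8) = P(all X_i >= 8) = (P(X_1 >= 8))^4
= (2/9)^4 = 16/6561

16/6561


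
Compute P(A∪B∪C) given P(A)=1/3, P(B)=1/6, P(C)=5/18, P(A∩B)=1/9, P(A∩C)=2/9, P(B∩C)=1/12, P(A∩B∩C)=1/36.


P(A∪B∪C) = P(A)+P(B)+P(C) - P(AB)-P(AC)-P(BC) + P(ABC)
= 1/3+1/6+5/18 - 1/9-2/9-1/12 + 1/36
= 7/18

7/18


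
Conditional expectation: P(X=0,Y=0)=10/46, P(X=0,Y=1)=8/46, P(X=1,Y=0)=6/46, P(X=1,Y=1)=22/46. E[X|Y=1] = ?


P(Y=1) = 30/46
E[X|Y=1] = (0*8 + 1*22)/30 = 22/30 = 11/15

11/15


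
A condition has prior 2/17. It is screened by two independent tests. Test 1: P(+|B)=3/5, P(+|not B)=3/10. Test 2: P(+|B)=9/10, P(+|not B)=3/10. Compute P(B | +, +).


After test 1: P(+) = 3/5*2/17 + 3/10*15/17 = 57/170
P(B|+) = (6/85)/(57/170) = 4/19
After test 2 (use post1 as new prior): P(+) = 9/10*4/19 + 3/10*15/19 = 81/190
P(B|+,+) = (18/95)/(81/190) = 4/9

4/9


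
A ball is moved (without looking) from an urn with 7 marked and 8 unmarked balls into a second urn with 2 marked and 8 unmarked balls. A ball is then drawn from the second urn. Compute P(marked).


P(transfer marked) = 7/15; P(transfer unmarked) = 8/15
If marked transferred: Urn II has 3 marked of 11, so P(marked|marked moved) = 3/11
If unmarked transferred: Urn II has 2 marked of 11, so P(marked|unmarked moved) = 2/11
By total probability: P(marked) = 7/15*3/11 + 8/15*2/11 = 37/165

37/165


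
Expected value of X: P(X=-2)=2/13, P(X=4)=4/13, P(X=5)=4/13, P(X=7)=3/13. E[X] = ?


E[X] = sum(x * P(x))
= -2*2/13 + 4*4/13 + 5*4/13 + 7*3/13
= 53/13

53/13


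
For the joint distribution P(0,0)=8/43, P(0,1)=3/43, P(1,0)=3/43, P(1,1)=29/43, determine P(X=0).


P(X=0) = P(0,0)+P(0,1) = 8/43 + 3/43 = 11/43

11/43


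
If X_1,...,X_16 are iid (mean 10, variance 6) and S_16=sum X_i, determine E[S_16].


E[S_n] = n*E[X_1] = 16*10 = 160

160


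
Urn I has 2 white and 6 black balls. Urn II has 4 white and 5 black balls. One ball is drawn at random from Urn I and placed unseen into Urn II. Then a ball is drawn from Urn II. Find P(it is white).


P(transfer white) = 2/8 = 1/4; P(transfer black) = 3/4
If white transferred: Urn II has 5 white of 10, so P(white|white moved) = 1/2
If black transferred: Urn II has 4 white of 10, so P(white|black moved) = 2/5
By total probability: P(white) = 1/4*1/2 + 3/4*2/5 = 17/40

17/40
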